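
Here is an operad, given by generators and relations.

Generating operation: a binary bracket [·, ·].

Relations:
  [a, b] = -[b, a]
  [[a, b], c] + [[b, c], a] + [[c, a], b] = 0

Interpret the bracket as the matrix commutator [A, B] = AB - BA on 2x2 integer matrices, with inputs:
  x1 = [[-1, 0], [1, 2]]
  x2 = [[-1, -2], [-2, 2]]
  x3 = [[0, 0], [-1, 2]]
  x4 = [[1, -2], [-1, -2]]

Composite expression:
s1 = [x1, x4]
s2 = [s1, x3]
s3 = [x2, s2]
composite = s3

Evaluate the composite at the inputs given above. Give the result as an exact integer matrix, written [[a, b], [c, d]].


[[16, -60], [36, -16]]

[x1, x4] = [[2, 6], [0, -2]]
[[x1, x4], x3] = [[-6, 12], [4, 6]]
[x2, [[x1, x4], x3]] = [[16, -60], [36, -16]]


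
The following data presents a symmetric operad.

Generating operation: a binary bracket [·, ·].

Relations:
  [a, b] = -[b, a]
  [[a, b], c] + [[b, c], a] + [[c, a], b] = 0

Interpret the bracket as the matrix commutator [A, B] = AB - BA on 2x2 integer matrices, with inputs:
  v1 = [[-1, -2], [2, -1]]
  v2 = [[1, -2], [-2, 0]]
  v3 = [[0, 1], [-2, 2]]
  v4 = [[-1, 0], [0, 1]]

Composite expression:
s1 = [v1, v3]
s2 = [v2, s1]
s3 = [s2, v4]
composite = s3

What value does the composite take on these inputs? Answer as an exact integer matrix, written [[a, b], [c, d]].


[[0, 8], [8, 0]]

[v1, v3] = [[2, -4], [-4, -2]]
[v2, [v1, v3]] = [[0, 4], [-4, 0]]
[[v2, [v1, v3]], v4] = [[0, 8], [8, 0]]


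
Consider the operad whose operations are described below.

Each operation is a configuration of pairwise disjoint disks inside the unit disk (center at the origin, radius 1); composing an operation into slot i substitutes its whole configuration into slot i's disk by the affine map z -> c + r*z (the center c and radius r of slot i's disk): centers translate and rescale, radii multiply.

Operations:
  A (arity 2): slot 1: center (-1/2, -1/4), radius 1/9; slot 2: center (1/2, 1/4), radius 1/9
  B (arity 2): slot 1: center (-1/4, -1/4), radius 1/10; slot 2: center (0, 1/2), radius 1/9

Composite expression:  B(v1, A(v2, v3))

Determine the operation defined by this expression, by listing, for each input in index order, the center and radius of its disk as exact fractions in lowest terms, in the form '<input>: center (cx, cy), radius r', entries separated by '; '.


v1: center (-1/4, -1/4), radius 1/10; v2: center (-1/18, 17/36), radius 1/81; v3: center (1/18, 19/36), radius 1/81

Nesting under B composes maps z -> c + r*z down each v-path.
for v1, the 1-step affine chain lands on center (-1/4, -1/4), radius 1/10
for v2, the 2-step affine chain lands on center (-1/18, 17/36), radius 1/81
for v3, the 2-step affine chain lands on center (1/18, 19/36), radius 1/81


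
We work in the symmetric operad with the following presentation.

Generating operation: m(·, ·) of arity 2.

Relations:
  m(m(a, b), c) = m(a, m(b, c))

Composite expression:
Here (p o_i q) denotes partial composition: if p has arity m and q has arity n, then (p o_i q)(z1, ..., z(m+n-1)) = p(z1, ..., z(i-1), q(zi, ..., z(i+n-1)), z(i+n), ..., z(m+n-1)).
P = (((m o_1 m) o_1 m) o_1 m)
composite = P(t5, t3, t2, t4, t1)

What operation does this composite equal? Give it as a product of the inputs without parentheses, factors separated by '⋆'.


t5 ⋆ t3 ⋆ t2 ⋆ t4 ⋆ t1

The m-tree's shape is irrelevant; the t-reading-order decides.
m(t5, t3) spells out as t5 ⋆ t3
m(m(t5, t3), t2) spells out as t5 ⋆ t3 ⋆ t2
m(m(m(t5, t3), t2), t4) spells out as t5 ⋆ t3 ⋆ t2 ⋆ t4
m(m(m(m(t5, t3), t2), t4), t1) spells out as t5 ⋆ t3 ⋆ t2 ⋆ t4 ⋆ t1


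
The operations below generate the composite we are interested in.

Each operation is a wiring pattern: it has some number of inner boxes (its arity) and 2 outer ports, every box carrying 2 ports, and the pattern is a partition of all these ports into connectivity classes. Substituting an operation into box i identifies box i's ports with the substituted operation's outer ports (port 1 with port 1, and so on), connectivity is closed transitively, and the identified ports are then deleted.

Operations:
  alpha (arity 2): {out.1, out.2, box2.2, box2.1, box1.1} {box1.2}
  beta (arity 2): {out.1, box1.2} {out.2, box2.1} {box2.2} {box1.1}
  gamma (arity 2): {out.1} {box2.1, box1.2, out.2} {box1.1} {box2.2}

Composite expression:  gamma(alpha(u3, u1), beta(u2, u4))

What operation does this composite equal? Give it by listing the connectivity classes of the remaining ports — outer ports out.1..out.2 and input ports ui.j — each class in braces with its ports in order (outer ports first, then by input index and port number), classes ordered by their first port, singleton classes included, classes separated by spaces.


{out.1} {out.2, u1.1, u1.2, u2.2, u3.1} {u2.1} {u3.2} {u4.1} {u4.2}


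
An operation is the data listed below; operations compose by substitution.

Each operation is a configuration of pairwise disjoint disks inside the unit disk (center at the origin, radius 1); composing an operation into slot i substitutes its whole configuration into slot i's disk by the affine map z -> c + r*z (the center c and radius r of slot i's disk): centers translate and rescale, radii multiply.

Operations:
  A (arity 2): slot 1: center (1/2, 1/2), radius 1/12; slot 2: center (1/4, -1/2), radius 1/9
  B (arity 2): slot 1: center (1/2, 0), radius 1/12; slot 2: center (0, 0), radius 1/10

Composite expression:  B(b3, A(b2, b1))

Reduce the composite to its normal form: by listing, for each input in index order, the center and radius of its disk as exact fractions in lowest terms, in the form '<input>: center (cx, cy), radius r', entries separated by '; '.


Follow each b-input down from B: c' goes to c + r*c', radius to r*r'.
input b3: composing its 1 substitution step yields center (1/2, 0), radius 1/12
input b2: composing its 2 substitution steps yields center (1/20, 1/20), radius 1/120
input b1: composing its 2 substitution steps yields center (1/40, -1/20), radius 1/90

b1: center (1/40, -1/20), radius 1/90; b2: center (1/20, 1/20), radius 1/120; b3: center (1/2, 0), radius 1/12


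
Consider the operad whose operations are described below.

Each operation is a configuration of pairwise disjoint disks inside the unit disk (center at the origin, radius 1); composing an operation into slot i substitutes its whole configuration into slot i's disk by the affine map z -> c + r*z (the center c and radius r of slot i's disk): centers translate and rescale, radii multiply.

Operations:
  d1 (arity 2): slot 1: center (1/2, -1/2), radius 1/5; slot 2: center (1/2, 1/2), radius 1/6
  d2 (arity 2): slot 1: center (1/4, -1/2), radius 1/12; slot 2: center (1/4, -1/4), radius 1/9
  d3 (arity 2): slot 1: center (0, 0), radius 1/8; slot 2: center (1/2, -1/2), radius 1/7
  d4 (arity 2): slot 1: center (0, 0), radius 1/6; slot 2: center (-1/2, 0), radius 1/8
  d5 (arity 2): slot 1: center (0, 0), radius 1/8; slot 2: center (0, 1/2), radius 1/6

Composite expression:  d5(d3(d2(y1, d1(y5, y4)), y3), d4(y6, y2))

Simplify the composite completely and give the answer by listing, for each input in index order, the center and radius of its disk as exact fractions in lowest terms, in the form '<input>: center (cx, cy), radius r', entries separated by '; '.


y1: center (1/256, -1/128), radius 1/768; y2: center (-1/12, 1/2), radius 1/48; y3: center (1/16, -1/16), radius 1/56; y4: center (11/2304, -7/2304), radius 1/3456; y5: center (11/2304, -11/2304), radius 1/2880; y6: center (0, 1/2), radius 1/36

Only the slot chain above each y matters under d5; compose those maps.
input y1: composing its 3 substitution steps yields center (1/256, -1/128), radius 1/768
input y5: composing its 4 substitution steps yields center (11/2304, -11/2304), radius 1/2880
input y4: composing its 4 substitution steps yields center (11/2304, -7/2304), radius 1/3456
input y3: composing its 2 substitution steps yields center (1/16, -1/16), radius 1/56
input y6: composing its 2 substitution steps yields center (0, 1/2), radius 1/36
input y2: composing its 2 substitution steps yields center (-1/12, 1/2), radius 1/48


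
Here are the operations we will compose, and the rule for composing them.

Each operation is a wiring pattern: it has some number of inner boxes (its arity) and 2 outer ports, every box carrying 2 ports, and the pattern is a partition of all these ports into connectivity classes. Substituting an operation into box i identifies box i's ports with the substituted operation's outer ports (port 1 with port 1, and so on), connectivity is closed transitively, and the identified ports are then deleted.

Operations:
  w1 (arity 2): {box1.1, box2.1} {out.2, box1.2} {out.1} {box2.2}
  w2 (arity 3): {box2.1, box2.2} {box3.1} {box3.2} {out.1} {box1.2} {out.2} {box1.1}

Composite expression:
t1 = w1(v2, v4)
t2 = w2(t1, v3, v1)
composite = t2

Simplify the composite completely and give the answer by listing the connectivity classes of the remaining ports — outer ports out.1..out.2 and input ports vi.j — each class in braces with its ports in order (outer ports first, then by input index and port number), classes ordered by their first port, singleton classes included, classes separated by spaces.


{out.1} {out.2} {v1.1} {v1.2} {v2.1, v4.1} {v2.2} {v3.1, v3.2} {v4.2}

Substituting into w2 glues patterns; closure does the rest.
the subtree at w1 composes to {out.1} {out.2, v2.2} {v2.1, v4.1} {v4.2} on (v2, v4); out.j = own outer ports
the subtree at w2 composes to {out.1} {out.2} {v1.1} {v1.2} {v2.1, v4.1} {v2.2} {v3.1, v3.2} {v4.2} on (v2, v4, v3, v1); out.j = own outer ports


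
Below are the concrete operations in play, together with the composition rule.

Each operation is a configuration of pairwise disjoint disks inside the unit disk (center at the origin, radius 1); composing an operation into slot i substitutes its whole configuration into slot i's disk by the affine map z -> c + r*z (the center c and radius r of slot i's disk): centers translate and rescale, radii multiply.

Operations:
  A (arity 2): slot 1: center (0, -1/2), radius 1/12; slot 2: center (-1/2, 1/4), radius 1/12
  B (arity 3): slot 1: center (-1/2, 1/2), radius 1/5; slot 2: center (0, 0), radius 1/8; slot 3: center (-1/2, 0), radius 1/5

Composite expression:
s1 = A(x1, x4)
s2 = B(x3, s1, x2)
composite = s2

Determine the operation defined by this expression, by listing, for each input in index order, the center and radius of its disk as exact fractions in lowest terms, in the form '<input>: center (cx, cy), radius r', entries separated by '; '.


x1: center (0, -1/16), radius 1/96; x2: center (-1/2, 0), radius 1/5; x3: center (-1/2, 1/2), radius 1/5; x4: center (-1/16, 1/32), radius 1/96


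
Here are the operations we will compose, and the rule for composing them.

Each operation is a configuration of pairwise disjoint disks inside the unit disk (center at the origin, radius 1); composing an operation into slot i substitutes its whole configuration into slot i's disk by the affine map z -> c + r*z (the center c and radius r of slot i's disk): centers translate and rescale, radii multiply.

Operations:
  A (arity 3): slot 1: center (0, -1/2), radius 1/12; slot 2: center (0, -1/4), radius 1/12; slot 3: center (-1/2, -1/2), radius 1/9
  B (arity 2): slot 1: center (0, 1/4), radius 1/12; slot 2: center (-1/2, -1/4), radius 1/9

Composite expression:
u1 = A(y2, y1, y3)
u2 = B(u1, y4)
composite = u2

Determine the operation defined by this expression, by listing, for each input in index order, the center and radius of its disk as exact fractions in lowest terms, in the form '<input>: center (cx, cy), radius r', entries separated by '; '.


y1: center (0, 11/48), radius 1/144; y2: center (0, 5/24), radius 1/144; y3: center (-1/24, 5/24), radius 1/108; y4: center (-1/2, -1/4), radius 1/9


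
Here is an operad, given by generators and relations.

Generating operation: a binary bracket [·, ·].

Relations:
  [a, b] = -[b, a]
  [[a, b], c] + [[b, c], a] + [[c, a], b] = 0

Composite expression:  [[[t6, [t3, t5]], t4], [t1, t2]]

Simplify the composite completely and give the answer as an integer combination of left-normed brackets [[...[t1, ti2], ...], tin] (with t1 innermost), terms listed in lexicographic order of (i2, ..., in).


[[[[[t1, t2], t3], t5], t6], t4] - [[[[[t1, t2], t4], t3], t5], t6] + [[[[[t1, t2], t4], t5], t3], t6] + [[[[[t1, t2], t4], t6], t3], t5] - [[[[[t1, t2], t4], t6], t5], t3] - [[[[[t1, t2], t5], t3], t6], t4] - [[[[[t1, t2], t6], t3], t5], t4] + [[[[[t1, t2], t6], t5], t3], t4]

Skip Jacobi rewriting: expand, keep t1-initial words, read off terms.
Composite bracket: [[[t6, [t3, t5]], t4], [t1, t2]]
Expanding via [a, b] = ab - ba: 32 signed words (2^5 = 32).
Keep just the words that open with t1:
  word t1t2t3t5t6t4 has sign +1, contributing +[[[[[t1, t2], t3], t5], t6], t4]
  word t1t2t4t3t5t6 has sign -1, contributing -[[[[[t1, t2], t4], t3], t5], t6]
  word t1t2t4t5t3t6 has sign +1, contributing +[[[[[t1, t2], t4], t5], t3], t6]
  word t1t2t4t6t3t5 has sign +1, contributing +[[[[[t1, t2], t4], t6], t3], t5]
  word t1t2t4t6t5t3 has sign -1, contributing -[[[[[t1, t2], t4], t6], t5], t3]
  word t1t2t5t3t6t4 has sign -1, contributing -[[[[[t1, t2], t5], t3], t6], t4]
  word t1t2t6t3t5t4 has sign -1, contributing -[[[[[t1, t2], t6], t3], t5], t4]
  word t1t2t6t5t3t4 has sign +1, contributing +[[[[[t1, t2], t6], t5], t3], t4]


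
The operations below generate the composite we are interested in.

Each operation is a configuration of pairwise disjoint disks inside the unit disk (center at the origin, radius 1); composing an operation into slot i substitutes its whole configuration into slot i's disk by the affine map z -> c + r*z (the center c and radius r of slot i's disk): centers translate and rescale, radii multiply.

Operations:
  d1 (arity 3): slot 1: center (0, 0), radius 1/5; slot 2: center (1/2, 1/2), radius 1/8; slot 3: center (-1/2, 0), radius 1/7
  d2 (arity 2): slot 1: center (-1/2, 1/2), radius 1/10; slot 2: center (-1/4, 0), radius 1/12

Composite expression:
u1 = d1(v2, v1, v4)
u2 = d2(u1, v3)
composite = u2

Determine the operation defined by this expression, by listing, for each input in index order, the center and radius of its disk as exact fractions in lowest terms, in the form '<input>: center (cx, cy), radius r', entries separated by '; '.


Affine substitution under d2: radii multiply and v-centers shift.
tracing v2 down its 2-map path: center (-1/2, 1/2), radius 1/50
tracing v1 down its 2-map path: center (-9/20, 11/20), radius 1/80
tracing v4 down its 2-map path: center (-11/20, 1/2), radius 1/70
tracing v3 down its 1-map path: center (-1/4, 0), radius 1/12

v1: center (-9/20, 11/20), radius 1/80; v2: center (-1/2, 1/2), radius 1/50; v3: center (-1/4, 0), radius 1/12; v4: center (-11/20, 1/2), radius 1/70


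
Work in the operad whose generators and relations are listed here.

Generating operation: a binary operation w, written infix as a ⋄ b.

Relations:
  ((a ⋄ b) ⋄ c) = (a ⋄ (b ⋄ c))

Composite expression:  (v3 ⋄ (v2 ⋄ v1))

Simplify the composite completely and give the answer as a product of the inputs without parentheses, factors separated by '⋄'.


v3 ⋄ v2 ⋄ v1

Every regrouping of w is equal, so read the v-inputs in written order.
(v2 ⋄ v1) reduces to v2 ⋄ v1
(v3 ⋄ (v2 ⋄ v1)) reduces to v3 ⋄ v2 ⋄ v1


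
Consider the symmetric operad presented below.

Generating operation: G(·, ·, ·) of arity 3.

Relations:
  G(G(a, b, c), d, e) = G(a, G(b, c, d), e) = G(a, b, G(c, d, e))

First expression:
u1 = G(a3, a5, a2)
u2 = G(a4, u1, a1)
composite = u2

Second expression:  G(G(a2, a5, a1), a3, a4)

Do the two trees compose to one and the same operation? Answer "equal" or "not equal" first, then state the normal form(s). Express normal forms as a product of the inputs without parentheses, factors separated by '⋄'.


not equal; first: a4 ⋄ a3 ⋄ a5 ⋄ a2 ⋄ a1; second: a2 ⋄ a5 ⋄ a1 ⋄ a3 ⋄ a4

The first composite normalizes to a4 ⋄ a3 ⋄ a5 ⋄ a2 ⋄ a1
The second composite normalizes to a2 ⋄ a5 ⋄ a1 ⋄ a3 ⋄ a4
Different reductions; not equal.


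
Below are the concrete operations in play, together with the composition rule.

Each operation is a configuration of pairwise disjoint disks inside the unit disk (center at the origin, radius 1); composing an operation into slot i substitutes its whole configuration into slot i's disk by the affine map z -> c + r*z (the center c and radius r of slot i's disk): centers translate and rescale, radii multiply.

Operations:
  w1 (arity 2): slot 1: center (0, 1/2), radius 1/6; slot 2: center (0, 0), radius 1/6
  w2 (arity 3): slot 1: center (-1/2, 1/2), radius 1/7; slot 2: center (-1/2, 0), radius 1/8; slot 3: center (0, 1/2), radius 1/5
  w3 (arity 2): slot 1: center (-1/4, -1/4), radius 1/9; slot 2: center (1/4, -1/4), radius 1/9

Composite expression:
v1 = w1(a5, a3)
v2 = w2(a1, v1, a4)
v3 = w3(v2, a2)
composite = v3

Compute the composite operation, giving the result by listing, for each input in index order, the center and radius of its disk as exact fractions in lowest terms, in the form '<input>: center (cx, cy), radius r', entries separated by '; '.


a1: center (-11/36, -7/36), radius 1/63; a2: center (1/4, -1/4), radius 1/9; a3: center (-11/36, -1/4), radius 1/432; a4: center (-1/4, -7/36), radius 1/45; a5: center (-11/36, -35/144), radius 1/432

Affine substitution under w3: radii multiply and a-centers shift.
input a1: applying the 2 nested substitutions gives center (-11/36, -7/36), radius 1/63
input a5: applying the 3 nested substitutions gives center (-11/36, -35/144), radius 1/432
input a3: applying the 3 nested substitutions gives center (-11/36, -1/4), radius 1/432
input a4: applying the 2 nested substitutions gives center (-1/4, -7/36), radius 1/45
input a2: applying the 1 nested substitution gives center (1/4, -1/4), radius 1/9


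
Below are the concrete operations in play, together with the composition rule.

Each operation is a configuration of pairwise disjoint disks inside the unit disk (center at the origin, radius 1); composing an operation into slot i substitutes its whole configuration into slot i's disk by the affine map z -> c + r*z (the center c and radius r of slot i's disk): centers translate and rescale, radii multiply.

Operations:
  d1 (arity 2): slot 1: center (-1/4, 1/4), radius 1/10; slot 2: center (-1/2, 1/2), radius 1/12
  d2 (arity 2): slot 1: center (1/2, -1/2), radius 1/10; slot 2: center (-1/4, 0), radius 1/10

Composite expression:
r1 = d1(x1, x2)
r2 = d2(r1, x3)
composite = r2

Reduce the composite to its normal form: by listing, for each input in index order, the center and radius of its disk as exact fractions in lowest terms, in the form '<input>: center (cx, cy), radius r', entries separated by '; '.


x1: center (19/40, -19/40), radius 1/100; x2: center (9/20, -9/20), radius 1/120; x3: center (-1/4, 0), radius 1/10

Only the slot chain above each x matters under d2; compose those maps.
input x1: composing its 2 substitution steps yields center (19/40, -19/40), radius 1/100
input x2: composing its 2 substitution steps yields center (9/20, -9/20), radius 1/120
input x3: composing its 1 substitution step yields center (-1/4, 0), radius 1/10


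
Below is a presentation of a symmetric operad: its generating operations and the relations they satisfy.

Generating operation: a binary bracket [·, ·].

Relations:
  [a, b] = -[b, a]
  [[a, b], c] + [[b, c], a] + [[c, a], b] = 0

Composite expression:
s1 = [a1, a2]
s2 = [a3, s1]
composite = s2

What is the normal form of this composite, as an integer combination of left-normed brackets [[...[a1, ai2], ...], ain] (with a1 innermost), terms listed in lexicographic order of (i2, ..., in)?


-[[a1, a2], a3]


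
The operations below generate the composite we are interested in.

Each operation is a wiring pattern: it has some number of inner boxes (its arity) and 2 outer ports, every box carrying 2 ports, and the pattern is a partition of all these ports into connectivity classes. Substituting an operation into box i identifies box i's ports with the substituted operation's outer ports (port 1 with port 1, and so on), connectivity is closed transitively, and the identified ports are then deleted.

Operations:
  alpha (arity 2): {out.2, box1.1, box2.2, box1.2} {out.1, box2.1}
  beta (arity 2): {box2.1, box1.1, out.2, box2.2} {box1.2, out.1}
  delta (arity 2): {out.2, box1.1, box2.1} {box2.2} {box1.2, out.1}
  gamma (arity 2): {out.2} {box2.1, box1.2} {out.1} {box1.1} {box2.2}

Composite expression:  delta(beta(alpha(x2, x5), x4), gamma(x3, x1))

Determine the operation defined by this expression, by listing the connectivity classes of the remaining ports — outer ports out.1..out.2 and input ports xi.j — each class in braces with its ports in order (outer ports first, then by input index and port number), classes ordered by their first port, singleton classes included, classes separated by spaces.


{out.1, x4.1, x4.2, x5.1} {out.2, x2.1, x2.2, x5.2} {x1.1, x3.2} {x1.2} {x3.1}


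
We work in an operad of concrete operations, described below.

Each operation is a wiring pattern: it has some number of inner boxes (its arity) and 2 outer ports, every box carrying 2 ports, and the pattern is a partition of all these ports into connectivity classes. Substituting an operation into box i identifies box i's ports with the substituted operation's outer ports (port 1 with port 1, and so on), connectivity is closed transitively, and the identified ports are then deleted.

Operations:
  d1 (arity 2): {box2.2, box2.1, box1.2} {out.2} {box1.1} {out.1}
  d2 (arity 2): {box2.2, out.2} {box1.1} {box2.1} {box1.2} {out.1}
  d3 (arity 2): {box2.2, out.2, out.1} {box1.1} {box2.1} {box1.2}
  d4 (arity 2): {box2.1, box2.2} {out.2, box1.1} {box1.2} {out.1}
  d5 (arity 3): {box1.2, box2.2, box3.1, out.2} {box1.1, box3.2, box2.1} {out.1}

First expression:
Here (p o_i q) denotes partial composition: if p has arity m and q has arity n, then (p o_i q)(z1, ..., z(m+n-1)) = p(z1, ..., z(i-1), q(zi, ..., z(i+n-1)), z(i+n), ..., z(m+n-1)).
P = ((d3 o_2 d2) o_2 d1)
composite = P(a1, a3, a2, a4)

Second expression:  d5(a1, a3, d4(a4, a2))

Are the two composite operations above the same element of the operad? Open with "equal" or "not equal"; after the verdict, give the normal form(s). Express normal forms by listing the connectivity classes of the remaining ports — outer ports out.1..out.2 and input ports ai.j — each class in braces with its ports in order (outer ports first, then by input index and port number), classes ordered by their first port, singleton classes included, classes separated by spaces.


not equal — first {out.1, out.2, a4.2} {a1.1} {a1.2} {a2.1, a2.2, a3.2} {a3.1} {a4.1}, second {out.1} {out.2, a1.2, a3.2} {a1.1, a3.1, a4.1} {a2.1, a2.2} {a4.2}

The first expression, normalized: {out.1, out.2, a4.2} {a1.1} {a1.2} {a2.1, a2.2, a3.2} {a3.1} {a4.1}
The second expression, normalized: {out.1} {out.2, a1.2, a3.2} {a1.1, a3.1, a4.1} {a2.1, a2.2} {a4.2}
No match — not equal.


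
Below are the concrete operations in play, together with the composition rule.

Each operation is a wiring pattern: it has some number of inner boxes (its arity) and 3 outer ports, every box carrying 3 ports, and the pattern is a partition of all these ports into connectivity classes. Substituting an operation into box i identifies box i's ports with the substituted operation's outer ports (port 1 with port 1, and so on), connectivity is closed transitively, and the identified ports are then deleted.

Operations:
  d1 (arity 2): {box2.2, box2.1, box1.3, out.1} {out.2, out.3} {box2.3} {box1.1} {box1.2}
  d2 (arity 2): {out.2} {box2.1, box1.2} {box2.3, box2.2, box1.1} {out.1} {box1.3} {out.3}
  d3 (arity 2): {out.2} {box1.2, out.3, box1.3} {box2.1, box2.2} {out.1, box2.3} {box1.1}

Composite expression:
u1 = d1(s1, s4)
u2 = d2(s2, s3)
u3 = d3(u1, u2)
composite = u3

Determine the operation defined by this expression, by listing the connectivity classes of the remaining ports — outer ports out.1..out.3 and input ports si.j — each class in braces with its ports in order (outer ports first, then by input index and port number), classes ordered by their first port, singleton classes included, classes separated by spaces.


{out.1} {out.2} {out.3} {s1.1} {s1.2} {s1.3, s4.1, s4.2} {s2.1, s3.2, s3.3} {s2.2, s3.1} {s2.3} {s4.3}


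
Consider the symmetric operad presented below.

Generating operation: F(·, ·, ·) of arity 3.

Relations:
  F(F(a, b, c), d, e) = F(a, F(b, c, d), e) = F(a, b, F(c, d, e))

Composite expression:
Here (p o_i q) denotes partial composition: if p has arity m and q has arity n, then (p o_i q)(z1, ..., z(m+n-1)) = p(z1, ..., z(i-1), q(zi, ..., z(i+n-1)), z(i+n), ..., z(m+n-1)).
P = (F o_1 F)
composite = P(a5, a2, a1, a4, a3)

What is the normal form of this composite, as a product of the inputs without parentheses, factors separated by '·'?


a5 · a2 · a1 · a4 · a3

All parenthesizations of F agree; list the a-inputs left to right.
F(a5, a2, a1) linearizes to a5 · a2 · a1
F(F(a5, a2, a1), a4, a3) linearizes to a5 · a2 · a1 · a4 · a3


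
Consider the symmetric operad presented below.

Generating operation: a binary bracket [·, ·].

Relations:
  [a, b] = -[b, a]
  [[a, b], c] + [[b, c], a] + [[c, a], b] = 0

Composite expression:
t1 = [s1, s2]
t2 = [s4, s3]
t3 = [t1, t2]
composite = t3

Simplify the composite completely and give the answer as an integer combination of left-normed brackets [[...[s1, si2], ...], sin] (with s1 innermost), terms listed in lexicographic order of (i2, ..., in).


-[[[s1, s2], s3], s4] + [[[s1, s2], s4], s3]

Skip Jacobi rewriting: expand, keep s1-initial words, read off terms.
Composite bracket: [[s1, s2], [s4, s3]]
Under [a, b] = ab - ba we get 8 signed associative words (2^3 = 8).
Coefficients come from the s1-initial words:
  the word s1s2s3s4 carries sign -1 and contributes -[[[s1, s2], s3], s4]
  the word s1s2s4s3 carries sign +1 and contributes +[[[s1, s2], s4], s3]


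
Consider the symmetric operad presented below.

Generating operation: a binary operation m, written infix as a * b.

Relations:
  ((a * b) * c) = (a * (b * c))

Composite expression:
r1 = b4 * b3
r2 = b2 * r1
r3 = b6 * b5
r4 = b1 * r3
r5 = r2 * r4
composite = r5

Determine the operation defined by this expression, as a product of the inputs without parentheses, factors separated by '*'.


b2 * b4 * b3 * b1 * b6 * b5


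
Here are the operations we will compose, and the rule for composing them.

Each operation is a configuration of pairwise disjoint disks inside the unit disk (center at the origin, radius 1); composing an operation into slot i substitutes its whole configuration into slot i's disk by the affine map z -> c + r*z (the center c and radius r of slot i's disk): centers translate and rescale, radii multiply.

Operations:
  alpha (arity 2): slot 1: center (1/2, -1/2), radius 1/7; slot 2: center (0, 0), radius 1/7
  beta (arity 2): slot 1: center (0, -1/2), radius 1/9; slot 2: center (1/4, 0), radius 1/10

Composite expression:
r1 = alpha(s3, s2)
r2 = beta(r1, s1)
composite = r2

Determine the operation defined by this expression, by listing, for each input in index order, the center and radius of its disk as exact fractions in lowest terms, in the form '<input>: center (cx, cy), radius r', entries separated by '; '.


Only the slot chain above each s matters under beta; compose those maps.
s3 passes through 2 substitutions, ending at center (1/18, -5/9), radius 1/63
s2 passes through 2 substitutions, ending at center (0, -1/2), radius 1/63
s1 passes through 1 substitution, ending at center (1/4, 0), radius 1/10

s1: center (1/4, 0), radius 1/10; s2: center (0, -1/2), radius 1/63; s3: center (1/18, -5/9), radius 1/63


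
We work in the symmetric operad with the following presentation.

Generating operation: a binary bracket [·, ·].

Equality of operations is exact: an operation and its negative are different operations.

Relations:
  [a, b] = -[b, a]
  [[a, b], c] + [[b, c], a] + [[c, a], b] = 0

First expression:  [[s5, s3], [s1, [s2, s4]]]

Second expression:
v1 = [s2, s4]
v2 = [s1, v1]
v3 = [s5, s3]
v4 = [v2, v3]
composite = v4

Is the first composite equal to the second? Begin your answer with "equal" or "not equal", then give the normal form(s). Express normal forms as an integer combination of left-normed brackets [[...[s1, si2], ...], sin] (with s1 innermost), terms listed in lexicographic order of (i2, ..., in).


not equal; the first gives [[[[s1, s2], s4], s3], s5] - [[[[s1, s2], s4], s5], s3] - [[[[s1, s4], s2], s3], s5] + [[[[s1, s4], s2], s5], s3] and the second -[[[[s1, s2], s4], s3], s5] + [[[[s1, s2], s4], s5], s3] + [[[[s1, s4], s2], s3], s5] - [[[[s1, s4], s2], s5], s3]

Reducing the first expression gives [[[[s1, s2], s4], s3], s5] - [[[[s1, s2], s4], s5], s3] - [[[[s1, s4], s2], s3], s5] + [[[[s1, s4], s2], s5], s3]
Reducing the second expression gives -[[[[s1, s2], s4], s3], s5] + [[[[s1, s2], s4], s5], s3] + [[[[s1, s4], s2], s3], s5] - [[[[s1, s4], s2], s5], s3]
Distinct normal forms: not equal.


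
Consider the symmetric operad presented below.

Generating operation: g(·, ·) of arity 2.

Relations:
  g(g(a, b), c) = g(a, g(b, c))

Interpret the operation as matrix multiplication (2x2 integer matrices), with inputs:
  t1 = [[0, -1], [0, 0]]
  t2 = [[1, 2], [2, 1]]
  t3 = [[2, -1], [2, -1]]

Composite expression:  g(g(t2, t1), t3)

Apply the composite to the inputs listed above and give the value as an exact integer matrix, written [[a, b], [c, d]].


[[-2, 1], [-4, 2]]

g(t2, t1) = [[0, -1], [0, -2]]
g(g(t2, t1), t3) = [[-2, 1], [-4, 2]]


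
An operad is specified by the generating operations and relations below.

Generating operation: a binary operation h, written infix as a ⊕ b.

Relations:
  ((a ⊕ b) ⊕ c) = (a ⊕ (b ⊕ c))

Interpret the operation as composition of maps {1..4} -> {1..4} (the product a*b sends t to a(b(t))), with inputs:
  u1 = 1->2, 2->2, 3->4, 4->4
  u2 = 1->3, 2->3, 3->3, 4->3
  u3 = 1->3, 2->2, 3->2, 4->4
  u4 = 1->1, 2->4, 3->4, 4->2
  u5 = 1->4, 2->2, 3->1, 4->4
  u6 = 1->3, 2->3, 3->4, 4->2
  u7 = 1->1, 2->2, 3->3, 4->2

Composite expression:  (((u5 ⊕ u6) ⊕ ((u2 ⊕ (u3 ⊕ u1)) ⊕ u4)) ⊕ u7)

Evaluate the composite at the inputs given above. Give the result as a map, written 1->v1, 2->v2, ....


(u5 ⊕ u6) = 1->1, 2->1, 3->4, 4->2
(u3 ⊕ u1) = 1->2, 2->2, 3->4, 4->4
(u2 ⊕ (u3 ⊕ u1)) = 1->3, 2->3, 3->3, 4->3
((u2 ⊕ (u3 ⊕ u1)) ⊕ u4) = 1->3, 2->3, 3->3, 4->3
((u5 ⊕ u6) ⊕ ((u2 ⊕ (u3 ⊕ u1)) ⊕ u4)) = 1->4, 2->4, 3->4, 4->4
(((u5 ⊕ u6) ⊕ ((u2 ⊕ (u3 ⊕ u1)) ⊕ u4)) ⊕ u7) = 1->4, 2->4, 3->4, 4->4

1->4, 2->4, 3->4, 4->4


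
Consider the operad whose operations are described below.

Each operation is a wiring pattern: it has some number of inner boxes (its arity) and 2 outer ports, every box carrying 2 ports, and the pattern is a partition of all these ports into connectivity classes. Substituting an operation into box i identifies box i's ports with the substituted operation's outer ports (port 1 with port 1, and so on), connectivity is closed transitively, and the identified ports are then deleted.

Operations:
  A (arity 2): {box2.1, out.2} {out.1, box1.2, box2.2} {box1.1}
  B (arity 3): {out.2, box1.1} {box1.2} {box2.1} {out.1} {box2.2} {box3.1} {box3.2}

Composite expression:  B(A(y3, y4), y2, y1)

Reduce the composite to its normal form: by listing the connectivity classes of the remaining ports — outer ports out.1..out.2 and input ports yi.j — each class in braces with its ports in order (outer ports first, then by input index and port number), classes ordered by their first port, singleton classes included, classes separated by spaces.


{out.1} {out.2, y3.2, y4.2} {y1.1} {y1.2} {y2.1} {y2.2} {y3.1} {y4.1}

Substituting into B glues patterns; closure does the rest.
stage A: inputs (y3, y4), connectivity {out.1, y3.2, y4.2} {out.2, y4.1} {y3.1}, out.j its boundary
stage B: inputs (y3, y4, y2, y1), connectivity {out.1} {out.2, y3.2, y4.2} {y1.1} {y1.2} {y2.1} {y2.2} {y3.1} {y4.1}, out.j its boundary


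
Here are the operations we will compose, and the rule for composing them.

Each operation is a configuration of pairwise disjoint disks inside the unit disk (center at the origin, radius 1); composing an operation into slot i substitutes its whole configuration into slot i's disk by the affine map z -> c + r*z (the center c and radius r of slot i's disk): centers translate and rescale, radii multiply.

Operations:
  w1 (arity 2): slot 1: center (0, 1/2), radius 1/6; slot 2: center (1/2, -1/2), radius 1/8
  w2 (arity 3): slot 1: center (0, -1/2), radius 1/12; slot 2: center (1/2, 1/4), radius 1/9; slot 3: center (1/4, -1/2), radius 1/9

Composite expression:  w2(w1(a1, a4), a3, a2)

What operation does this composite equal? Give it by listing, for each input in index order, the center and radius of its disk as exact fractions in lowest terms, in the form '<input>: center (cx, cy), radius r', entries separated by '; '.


a1: center (0, -11/24), radius 1/72; a2: center (1/4, -1/2), radius 1/9; a3: center (1/2, 1/4), radius 1/9; a4: center (1/24, -13/24), radius 1/96

Follow each a-input down from w2: c' goes to c + r*c', radius to r*r'.
input a1: applying the 2 nested substitutions gives center (0, -11/24), radius 1/72
input a4: applying the 2 nested substitutions gives center (1/24, -13/24), radius 1/96
input a3: applying the 1 nested substitution gives center (1/2, 1/4), radius 1/9
input a2: applying the 1 nested substitution gives center (1/4, -1/2), radius 1/9


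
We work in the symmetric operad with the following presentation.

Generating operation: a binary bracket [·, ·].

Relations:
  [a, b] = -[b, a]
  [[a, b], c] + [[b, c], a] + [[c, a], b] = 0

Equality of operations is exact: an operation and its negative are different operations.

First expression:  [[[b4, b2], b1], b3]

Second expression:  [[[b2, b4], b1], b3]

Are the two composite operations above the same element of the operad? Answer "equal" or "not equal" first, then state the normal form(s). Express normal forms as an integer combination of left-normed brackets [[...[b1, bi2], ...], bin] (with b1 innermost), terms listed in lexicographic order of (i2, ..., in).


The first composite normalizes to [[[b1, b2], b4], b3] - [[[b1, b4], b2], b3]
The second composite normalizes to -[[[b1, b2], b4], b3] + [[[b1, b4], b2], b3]
Different reductions; not equal.

not equal; first: [[[b1, b2], b4], b3] - [[[b1, b4], b2], b3]; second: -[[[b1, b2], b4], b3] + [[[b1, b4], b2], b3]


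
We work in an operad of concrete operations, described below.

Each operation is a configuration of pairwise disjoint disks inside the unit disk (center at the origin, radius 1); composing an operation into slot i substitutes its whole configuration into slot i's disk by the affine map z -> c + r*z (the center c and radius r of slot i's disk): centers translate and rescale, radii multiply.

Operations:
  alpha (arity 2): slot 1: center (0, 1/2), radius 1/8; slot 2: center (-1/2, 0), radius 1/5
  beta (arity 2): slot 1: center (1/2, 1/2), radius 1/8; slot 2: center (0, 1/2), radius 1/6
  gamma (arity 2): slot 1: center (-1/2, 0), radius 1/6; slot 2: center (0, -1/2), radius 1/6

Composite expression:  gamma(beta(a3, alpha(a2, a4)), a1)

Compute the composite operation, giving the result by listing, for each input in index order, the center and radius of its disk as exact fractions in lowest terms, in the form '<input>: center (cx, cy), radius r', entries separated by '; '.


a1: center (0, -1/2), radius 1/6; a2: center (-1/2, 7/72), radius 1/288; a3: center (-5/12, 1/12), radius 1/48; a4: center (-37/72, 1/12), radius 1/180

Only the slot chain above each a matters under gamma; compose those maps.
tracing a3 down its 2-map path: center (-5/12, 1/12), radius 1/48
tracing a2 down its 3-map path: center (-1/2, 7/72), radius 1/288
tracing a4 down its 3-map path: center (-37/72, 1/12), radius 1/180
tracing a1 down its 1-map path: center (0, -1/2), radius 1/6


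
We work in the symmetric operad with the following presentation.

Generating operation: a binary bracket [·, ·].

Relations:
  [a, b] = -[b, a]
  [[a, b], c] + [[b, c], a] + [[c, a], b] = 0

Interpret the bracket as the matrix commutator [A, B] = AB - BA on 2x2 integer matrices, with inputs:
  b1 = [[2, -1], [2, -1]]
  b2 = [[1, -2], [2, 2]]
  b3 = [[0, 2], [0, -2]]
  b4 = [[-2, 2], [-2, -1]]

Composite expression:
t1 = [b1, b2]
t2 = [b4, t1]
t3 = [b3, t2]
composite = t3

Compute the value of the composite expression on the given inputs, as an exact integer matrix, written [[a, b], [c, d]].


[[-32, 118], [32, 32]]

[b1, b2] = [[2, -7], [-8, -2]]
[b4, [b1, b2]] = [[-30, -1], [-16, 30]]
[b3, [b4, [b1, b2]]] = [[-32, 118], [32, 32]]


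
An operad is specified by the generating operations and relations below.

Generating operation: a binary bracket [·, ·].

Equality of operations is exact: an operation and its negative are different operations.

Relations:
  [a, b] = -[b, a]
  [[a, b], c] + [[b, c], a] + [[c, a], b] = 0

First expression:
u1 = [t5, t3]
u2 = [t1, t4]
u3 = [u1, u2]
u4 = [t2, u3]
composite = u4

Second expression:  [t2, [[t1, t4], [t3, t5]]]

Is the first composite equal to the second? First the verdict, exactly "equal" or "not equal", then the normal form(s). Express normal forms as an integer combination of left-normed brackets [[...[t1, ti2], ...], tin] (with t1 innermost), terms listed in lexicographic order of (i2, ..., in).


equal — both sides give -[[[[t1, t4], t3], t5], t2] + [[[[t1, t4], t5], t3], t2]

The first expression reduces to -[[[[t1, t4], t3], t5], t2] + [[[[t1, t4], t5], t3], t2]
The second expression reduces to -[[[[t1, t4], t3], t5], t2] + [[[[t1, t4], t5], t3], t2]
One common form — equal.


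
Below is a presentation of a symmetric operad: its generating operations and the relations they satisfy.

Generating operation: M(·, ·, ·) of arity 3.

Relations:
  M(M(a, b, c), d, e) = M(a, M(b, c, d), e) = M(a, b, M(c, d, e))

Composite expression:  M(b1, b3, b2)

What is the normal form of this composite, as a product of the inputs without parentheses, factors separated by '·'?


b1 · b3 · b2


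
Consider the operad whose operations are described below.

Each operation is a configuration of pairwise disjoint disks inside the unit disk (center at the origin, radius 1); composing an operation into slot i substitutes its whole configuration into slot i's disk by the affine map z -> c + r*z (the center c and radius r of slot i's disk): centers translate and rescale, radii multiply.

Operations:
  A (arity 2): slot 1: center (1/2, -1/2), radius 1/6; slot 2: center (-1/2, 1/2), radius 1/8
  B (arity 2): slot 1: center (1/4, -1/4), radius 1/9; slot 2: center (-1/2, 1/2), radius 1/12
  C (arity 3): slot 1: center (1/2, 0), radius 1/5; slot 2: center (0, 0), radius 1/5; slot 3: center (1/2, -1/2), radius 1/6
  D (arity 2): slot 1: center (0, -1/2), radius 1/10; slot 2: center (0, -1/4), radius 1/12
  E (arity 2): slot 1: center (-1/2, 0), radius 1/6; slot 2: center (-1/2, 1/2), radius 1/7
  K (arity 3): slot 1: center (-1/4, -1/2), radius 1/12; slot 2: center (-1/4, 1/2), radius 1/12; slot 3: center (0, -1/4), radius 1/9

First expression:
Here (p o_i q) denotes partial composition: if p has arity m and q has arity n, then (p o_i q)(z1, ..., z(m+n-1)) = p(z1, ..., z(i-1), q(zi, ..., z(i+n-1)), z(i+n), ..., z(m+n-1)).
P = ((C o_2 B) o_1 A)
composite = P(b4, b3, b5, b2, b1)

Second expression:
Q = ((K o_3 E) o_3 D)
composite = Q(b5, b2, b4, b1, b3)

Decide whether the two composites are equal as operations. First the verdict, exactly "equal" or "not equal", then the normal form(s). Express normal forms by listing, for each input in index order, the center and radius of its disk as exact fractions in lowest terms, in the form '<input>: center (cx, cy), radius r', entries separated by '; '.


not equal: they reduce to b1: center (1/2, -1/2), radius 1/6; b2: center (-1/10, 1/10), radius 1/60; b3: center (2/5, 1/10), radius 1/40; b4: center (3/5, -1/10), radius 1/30; b5: center (1/20, -1/20), radius 1/45 and b1: center (-1/18, -55/216), radius 1/648; b2: center (-1/4, 1/2), radius 1/12; b3: center (-1/18, -7/36), radius 1/63; b4: center (-1/18, -7/27), radius 1/540; b5: center (-1/4, -1/2), radius 1/12

The first expression, normalized: b1: center (1/2, -1/2), radius 1/6; b2: center (-1/10, 1/10), radius 1/60; b3: center (2/5, 1/10), radius 1/40; b4: center (3/5, -1/10), radius 1/30; b5: center (1/20, -1/20), radius 1/45
The second expression, normalized: b1: center (-1/18, -55/216), radius 1/648; b2: center (-1/4, 1/2), radius 1/12; b3: center (-1/18, -7/36), radius 1/63; b4: center (-1/18, -7/27), radius 1/540; b5: center (-1/4, -1/2), radius 1/12
The forms do not match — not equal.
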